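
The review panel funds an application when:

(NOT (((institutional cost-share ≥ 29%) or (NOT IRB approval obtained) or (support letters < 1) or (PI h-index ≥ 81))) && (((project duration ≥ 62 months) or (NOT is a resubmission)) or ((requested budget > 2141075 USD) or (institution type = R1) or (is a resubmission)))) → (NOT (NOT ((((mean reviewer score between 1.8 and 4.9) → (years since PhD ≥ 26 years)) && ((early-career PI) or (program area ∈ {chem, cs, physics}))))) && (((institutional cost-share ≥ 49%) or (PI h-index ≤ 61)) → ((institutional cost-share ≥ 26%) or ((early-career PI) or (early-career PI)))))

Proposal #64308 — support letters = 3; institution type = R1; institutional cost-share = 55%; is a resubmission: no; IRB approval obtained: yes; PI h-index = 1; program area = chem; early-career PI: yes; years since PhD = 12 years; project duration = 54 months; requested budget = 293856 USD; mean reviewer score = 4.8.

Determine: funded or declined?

Atomic conditions:
  institutional cost-share ≥ 29%: 55 ≥ 29 is true
  NOT IRB approval obtained: yes → false
  support letters < 1: 3 < 1 is false
  PI h-index ≥ 81: 1 ≥ 81 is false
  project duration ≥ 62 months: 54 ≥ 62 is false
  NOT is a resubmission: no → true
  requested budget > 2141075 USD: 293856 > 2141075 is false
  institution type = R1: R1 == R1 is true
  is a resubmission: no → false
  mean reviewer score between 1.8 and 4.9: 4.8 in [1.8, 4.9] is true
  years since PhD ≥ 26 years: 12 ≥ 26 is false
  early-career PI: yes → true
  program area ∈ {chem, cs, physics}: chem is in the set → true
  institutional cost-share ≥ 49%: 55 ≥ 49 is true
  PI h-index ≤ 61: 1 ≤ 61 is true
  institutional cost-share ≥ 26%: 55 ≥ 26 is true
Combine:
[1.1.1] true OR false OR false OR false = true
[1.1] NOT true = false
[1.2.1] false OR true = true
[1.2.2] false OR true OR false = true
[1.2] true OR true = true
[1] false AND true = false
[2.1.1.1.1] true → false = false
[2.1.1.1.2] true OR true = true
[2.1.1.1] false AND true = false
[2.1.1] NOT false = true
[2.1] NOT true = false
[2.2.1] true OR true = true
[2.2.2.2] true OR true = true
[2.2.2] true OR true = true
[2.2] true → true = true
[2] false AND true = false
[root] false → false (antecedent false ⇒ implication holds) = true
Overall: true → funded

Funded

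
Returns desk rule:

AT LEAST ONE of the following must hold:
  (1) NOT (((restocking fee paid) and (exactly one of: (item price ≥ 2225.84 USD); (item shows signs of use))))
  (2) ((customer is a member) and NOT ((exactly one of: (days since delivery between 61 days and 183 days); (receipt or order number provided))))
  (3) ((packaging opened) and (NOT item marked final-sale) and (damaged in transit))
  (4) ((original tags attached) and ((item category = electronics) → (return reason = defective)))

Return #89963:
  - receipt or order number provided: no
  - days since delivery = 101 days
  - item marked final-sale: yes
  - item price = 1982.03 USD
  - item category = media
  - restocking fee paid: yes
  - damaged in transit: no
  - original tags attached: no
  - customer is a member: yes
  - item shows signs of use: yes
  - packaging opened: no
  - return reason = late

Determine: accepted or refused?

Refused

Atomic conditions:
  restocking fee paid: yes → true
  item price ≥ 2225.84 USD: 1982.03 ≥ 2225.84 is false
  item shows signs of use: yes → true
  customer is a member: yes → true
  days since delivery between 61 days and 183 days: 101 in [61, 183] is true
  receipt or order number provided: no → false
  packaging opened: no → false
  NOT item marked final-sale: yes → false
  damaged in transit: no → false
  original tags attached: no → false
  item category = electronics: media == electronics is false
  return reason = defective: late == defective is false
Combine:
[1.1.2] exactly-one(false, true) = true
[1.1] true AND true = true
[1] NOT true = false
[2.2.1] exactly-one(true, false) = true
[2.2] NOT true = false
[2] true AND false = false
[3] false AND false AND false = false
[4.2] false → false (antecedent false ⇒ implication holds) = true
[4] false AND true = false
[root] false OR false OR false OR false = false
Overall: false → refused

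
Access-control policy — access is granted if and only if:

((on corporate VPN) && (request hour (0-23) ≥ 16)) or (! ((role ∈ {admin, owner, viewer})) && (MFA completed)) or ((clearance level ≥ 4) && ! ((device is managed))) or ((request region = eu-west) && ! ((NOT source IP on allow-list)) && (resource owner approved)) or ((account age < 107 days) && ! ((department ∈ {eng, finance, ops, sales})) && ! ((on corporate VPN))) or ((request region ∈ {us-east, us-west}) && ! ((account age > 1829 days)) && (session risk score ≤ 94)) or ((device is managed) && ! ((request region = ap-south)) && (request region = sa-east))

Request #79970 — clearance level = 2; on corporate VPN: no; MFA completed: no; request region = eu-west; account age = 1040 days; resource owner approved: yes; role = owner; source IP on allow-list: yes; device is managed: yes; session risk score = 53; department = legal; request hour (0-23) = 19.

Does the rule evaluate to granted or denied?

Atomic conditions:
  on corporate VPN: no → false
  request hour (0-23) ≥ 16: 19 ≥ 16 is true
  role ∈ {admin, owner, viewer}: owner is in the set → true
  MFA completed: no → false
  clearance level ≥ 4: 2 ≥ 4 is false
  device is managed: yes → true
  request region = eu-west: eu-west == eu-west is true
  NOT source IP on allow-list: yes → false
  resource owner approved: yes → true
  account age < 107 days: 1040 < 107 is false
  department ∈ {eng, finance, ops, sales}: legal is not in the set → false
  request region ∈ {us-east, us-west}: eu-west is not in the set → false
  account age > 1829 days: 1040 > 1829 is false
  session risk score ≤ 94: 53 ≤ 94 is true
  request region = ap-south: eu-west == ap-south is false
  request region = sa-east: eu-west == sa-east is false
Combine:
[1] false AND true = false
[2.1] NOT true = false
[2] false AND false = false
[3.2] NOT true = false
[3] false AND false = false
[4.2] NOT false = true
[4] true AND true AND true = true
[5.2] NOT false = true
[5.3] NOT false = true
[5] false AND true AND true = false
[6.2] NOT false = true
[6] false AND true AND true = false
[7.2] NOT false = true
[7] true AND true AND false = false
[root] false OR false OR false OR true OR false OR false OR false = true
Overall: true → granted

Granted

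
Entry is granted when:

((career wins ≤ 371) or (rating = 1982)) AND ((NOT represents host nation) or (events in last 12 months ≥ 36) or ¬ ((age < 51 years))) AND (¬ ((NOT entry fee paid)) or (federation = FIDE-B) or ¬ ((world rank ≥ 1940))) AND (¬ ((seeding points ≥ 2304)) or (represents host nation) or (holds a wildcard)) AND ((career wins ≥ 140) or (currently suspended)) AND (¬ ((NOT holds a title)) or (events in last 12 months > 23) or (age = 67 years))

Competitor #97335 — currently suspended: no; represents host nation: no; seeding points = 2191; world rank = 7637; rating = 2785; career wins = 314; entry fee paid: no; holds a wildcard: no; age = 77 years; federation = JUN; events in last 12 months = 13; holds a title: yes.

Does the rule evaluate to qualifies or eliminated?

Atomic conditions:
  career wins ≤ 371: 314 ≤ 371 is true
  rating = 1982: 2785 == 1982 is false
  NOT represents host nation: no → true
  events in last 12 months ≥ 36: 13 ≥ 36 is false
  age < 51 years: 77 < 51 is false
  NOT entry fee paid: no → true
  federation = FIDE-B: JUN == FIDE-B is false
  world rank ≥ 1940: 7637 ≥ 1940 is true
  seeding points ≥ 2304: 2191 ≥ 2304 is false
  represents host nation: no → false
  holds a wildcard: no → false
  career wins ≥ 140: 314 ≥ 140 is true
  currently suspended: no → false
  NOT holds a title: yes → false
  events in last 12 months > 23: 13 > 23 is false
  age = 67 years: 77 == 67 is false
Combine:
[1] true OR false = true
[2.3] NOT false = true
[2] true OR false OR true = true
[3.1] NOT true = false
[3.3] NOT true = false
[3] false OR false OR false = false
[4.1] NOT false = true
[4] true OR false OR false = true
[5] true OR false = true
[6.1] NOT false = true
[6] true OR false OR false = true
[root] true AND true AND false AND true AND true AND true = false
Overall: false → eliminated

Eliminated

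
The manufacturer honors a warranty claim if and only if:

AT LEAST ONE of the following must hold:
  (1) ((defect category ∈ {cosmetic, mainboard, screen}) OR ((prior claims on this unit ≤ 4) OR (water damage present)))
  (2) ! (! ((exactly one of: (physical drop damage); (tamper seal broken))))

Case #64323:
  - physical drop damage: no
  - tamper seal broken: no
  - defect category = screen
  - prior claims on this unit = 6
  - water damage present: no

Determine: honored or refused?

Honored

Atomic conditions:
  defect category ∈ {cosmetic, mainboard, screen}: screen is in the set → true
  prior claims on this unit ≤ 4: 6 ≤ 4 is false
  water damage present: no → false
  physical drop damage: no → false
  tamper seal broken: no → false
Combine:
[1.2] false OR false = false
[1] true OR false = true
[2.1.1] exactly-one(false, false) = false
[2.1] NOT false = true
[2] NOT true = false
[root] true OR false = true
Overall: true → honored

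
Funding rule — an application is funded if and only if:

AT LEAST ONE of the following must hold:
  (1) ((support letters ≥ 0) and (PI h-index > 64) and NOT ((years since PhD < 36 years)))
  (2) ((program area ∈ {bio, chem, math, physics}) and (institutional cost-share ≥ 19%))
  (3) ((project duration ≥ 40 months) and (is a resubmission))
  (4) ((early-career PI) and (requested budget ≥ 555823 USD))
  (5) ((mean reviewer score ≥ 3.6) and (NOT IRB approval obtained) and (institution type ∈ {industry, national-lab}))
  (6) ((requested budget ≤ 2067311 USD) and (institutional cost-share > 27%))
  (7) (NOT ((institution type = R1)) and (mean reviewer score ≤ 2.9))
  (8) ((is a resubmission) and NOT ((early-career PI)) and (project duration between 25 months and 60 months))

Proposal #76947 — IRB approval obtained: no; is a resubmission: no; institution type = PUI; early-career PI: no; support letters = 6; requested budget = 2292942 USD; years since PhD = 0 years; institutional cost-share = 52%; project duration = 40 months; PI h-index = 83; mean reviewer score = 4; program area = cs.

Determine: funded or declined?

Declined

Atomic conditions:
  support letters ≥ 0: 6 ≥ 0 is true
  PI h-index > 64: 83 > 64 is true
  years since PhD < 36 years: 0 < 36 is true
  program area ∈ {bio, chem, math, physics}: cs is not in the set → false
  institutional cost-share ≥ 19%: 52 ≥ 19 is true
  project duration ≥ 40 months: 40 ≥ 40 is true
  is a resubmission: no → false
  early-career PI: no → false
  requested budget ≥ 555823 USD: 2292942 ≥ 555823 is true
  mean reviewer score ≥ 3.6: 4 ≥ 3.6 is true
  NOT IRB approval obtained: no → true
  institution type ∈ {industry, national-lab}: PUI is not in the set → false
  requested budget ≤ 2067311 USD: 2292942 ≤ 2067311 is false
  institutional cost-share > 27%: 52 > 27 is true
  institution type = R1: PUI == R1 is false
  mean reviewer score ≤ 2.9: 4 ≤ 2.9 is false
  project duration between 25 months and 60 months: 40 in [25, 60] is true
Combine:
[1.3] NOT true = false
[1] true AND true AND false = false
[2] false AND true = false
[3] true AND false = false
[4] false AND true = false
[5] true AND true AND false = false
[6] false AND true = false
[7.1] NOT false = true
[7] true AND false = false
[8.2] NOT false = true
[8] false AND true AND true = false
[root] false OR false OR false OR false OR false OR false OR false OR false = false
Overall: false → declined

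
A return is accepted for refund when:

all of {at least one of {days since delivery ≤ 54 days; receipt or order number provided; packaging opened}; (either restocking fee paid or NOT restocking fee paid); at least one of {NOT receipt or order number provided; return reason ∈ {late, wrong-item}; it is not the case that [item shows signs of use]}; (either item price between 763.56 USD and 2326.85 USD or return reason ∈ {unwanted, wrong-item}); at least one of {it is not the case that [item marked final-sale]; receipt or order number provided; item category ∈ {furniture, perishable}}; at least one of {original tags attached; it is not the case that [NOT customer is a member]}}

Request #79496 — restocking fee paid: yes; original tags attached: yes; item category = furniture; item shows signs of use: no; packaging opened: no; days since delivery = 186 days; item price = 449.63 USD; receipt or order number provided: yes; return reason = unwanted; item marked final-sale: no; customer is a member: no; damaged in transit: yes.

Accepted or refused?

Atomic conditions:
  days since delivery ≤ 54 days: 186 ≤ 54 is false
  receipt or order number provided: yes → true
  packaging opened: no → false
  restocking fee paid: yes → true
  NOT restocking fee paid: yes → false
  NOT receipt or order number provided: yes → false
  return reason ∈ {late, wrong-item}: unwanted is not in the set → false
  item shows signs of use: no → false
  item price between 763.56 USD and 2326.85 USD: 449.63 in [763.56, 2326.85] is false
  return reason ∈ {unwanted, wrong-item}: unwanted is in the set → true
  item marked final-sale: no → false
  item category ∈ {furniture, perishable}: furniture is in the set → true
  original tags attached: yes → true
  NOT customer is a member: no → true
Combine:
[1] false OR true OR false = true
[2] true OR false = true
[3.3] NOT false = true
[3] false OR false OR true = true
[4] false OR true = true
[5.1] NOT false = true
[5] true OR true OR true = true
[6.2] NOT true = false
[6] true OR false = true
[root] true AND true AND true AND true AND true AND true = true
Overall: true → accepted

Accepted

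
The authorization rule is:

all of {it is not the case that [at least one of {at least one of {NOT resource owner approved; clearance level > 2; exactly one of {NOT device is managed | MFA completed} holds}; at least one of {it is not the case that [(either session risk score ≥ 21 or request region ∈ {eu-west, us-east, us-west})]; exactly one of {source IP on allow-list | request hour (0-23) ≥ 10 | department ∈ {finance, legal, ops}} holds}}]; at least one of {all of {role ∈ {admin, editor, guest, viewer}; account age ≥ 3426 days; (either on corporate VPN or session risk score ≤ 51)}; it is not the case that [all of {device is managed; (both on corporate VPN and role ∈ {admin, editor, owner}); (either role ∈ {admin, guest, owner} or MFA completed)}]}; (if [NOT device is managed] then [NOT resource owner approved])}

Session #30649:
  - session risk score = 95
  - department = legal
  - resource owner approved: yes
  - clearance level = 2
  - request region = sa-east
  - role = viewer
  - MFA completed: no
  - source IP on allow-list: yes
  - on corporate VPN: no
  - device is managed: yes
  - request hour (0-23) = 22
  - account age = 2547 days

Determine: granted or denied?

Atomic conditions:
  NOT resource owner approved: yes → false
  clearance level > 2: 2 > 2 is false
  NOT device is managed: yes → false
  MFA completed: no → false
  session risk score ≥ 21: 95 ≥ 21 is true
  request region ∈ {eu-west, us-east, us-west}: sa-east is not in the set → false
  source IP on allow-list: yes → true
  request hour (0-23) ≥ 10: 22 ≥ 10 is true
  department ∈ {finance, legal, ops}: legal is in the set → true
  role ∈ {admin, editor, guest, viewer}: viewer is in the set → true
  account age ≥ 3426 days: 2547 ≥ 3426 is false
  on corporate VPN: no → false
  session risk score ≤ 51: 95 ≤ 51 is false
  device is managed: yes → true
  role ∈ {admin, editor, owner}: viewer is not in the set → false
  role ∈ {admin, guest, owner}: viewer is not in the set → false
Combine:
[1.1.1.3] exactly-one(false, false) = false
[1.1.1] false OR false OR false = false
[1.1.2.1.1] true OR false = true
[1.1.2.1] NOT true = false
[1.1.2.2] exactly-one(true, true, true) = false
[1.1.2] false OR false = false
[1.1] false OR false = false
[1] NOT false = true
[2.1.3] false OR false = false
[2.1] true AND false AND false = false
[2.2.1.2] false AND false = false
[2.2.1.3] false OR false = false
[2.2.1] true AND false AND false = false
[2.2] NOT false = true
[2] false OR true = true
[3] false → false (antecedent false ⇒ implication holds) = true
[root] true AND true AND true = true
Overall: true → granted

Granted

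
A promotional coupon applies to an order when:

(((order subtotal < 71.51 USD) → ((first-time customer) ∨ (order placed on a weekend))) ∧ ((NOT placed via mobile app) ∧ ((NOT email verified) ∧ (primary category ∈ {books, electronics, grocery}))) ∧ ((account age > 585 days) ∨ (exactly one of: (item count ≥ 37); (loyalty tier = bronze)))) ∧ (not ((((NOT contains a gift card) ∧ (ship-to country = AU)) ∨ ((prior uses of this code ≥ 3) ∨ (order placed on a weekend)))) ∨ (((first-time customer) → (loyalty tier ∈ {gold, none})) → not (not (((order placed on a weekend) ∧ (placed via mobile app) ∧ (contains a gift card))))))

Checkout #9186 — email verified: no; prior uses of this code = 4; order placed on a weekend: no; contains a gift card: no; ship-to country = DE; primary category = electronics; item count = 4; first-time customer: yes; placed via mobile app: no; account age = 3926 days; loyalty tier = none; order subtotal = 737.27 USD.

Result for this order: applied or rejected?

Rejected

Atomic conditions:
  order subtotal < 71.51 USD: 737.27 < 71.51 is false
  first-time customer: yes → true
  order placed on a weekend: no → false
  NOT placed via mobile app: no → true
  NOT email verified: no → true
  primary category ∈ {books, electronics, grocery}: electronics is in the set → true
  account age > 585 days: 3926 > 585 is true
  item count ≥ 37: 4 ≥ 37 is false
  loyalty tier = bronze: none == bronze is false
  NOT contains a gift card: no → true
  ship-to country = AU: DE == AU is false
  prior uses of this code ≥ 3: 4 ≥ 3 is true
  loyalty tier ∈ {gold, none}: none is in the set → true
  placed via mobile app: no → false
  contains a gift card: no → false
Combine:
[1.1.2] true OR false = true
[1.1] false → true (antecedent false ⇒ implication holds) = true
[1.2.2] true AND true = true
[1.2] true AND true = true
[1.3.2] exactly-one(false, false) = false
[1.3] true OR false = true
[1] true AND true AND true = true
[2.1.1.1] true AND false = false
[2.1.1.2] true OR false = true
[2.1.1] false OR true = true
[2.1] NOT true = false
[2.2.1] true → true = true
[2.2.2.1.1] false AND false AND false = false
[2.2.2.1] NOT false = true
[2.2.2] NOT true = false
[2.2] true → false = false
[2] false OR false = false
[root] true AND false = false
Overall: false → rejected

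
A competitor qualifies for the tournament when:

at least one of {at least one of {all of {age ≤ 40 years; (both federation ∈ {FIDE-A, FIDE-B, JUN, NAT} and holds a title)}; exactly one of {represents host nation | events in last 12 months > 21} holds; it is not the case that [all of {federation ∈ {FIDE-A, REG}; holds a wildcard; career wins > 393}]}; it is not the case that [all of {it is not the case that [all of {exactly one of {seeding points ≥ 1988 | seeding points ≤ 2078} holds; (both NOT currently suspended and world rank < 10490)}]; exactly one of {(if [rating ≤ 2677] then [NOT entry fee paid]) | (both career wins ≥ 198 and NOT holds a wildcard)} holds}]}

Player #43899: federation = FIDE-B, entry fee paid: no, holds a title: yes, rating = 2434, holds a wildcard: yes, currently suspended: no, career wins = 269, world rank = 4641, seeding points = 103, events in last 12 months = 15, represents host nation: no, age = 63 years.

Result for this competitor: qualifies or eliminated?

Atomic conditions:
  age ≤ 40 years: 63 ≤ 40 is false
  federation ∈ {FIDE-A, FIDE-B, JUN, NAT}: FIDE-B is in the set → true
  holds a title: yes → true
  represents host nation: no → false
  events in last 12 months > 21: 15 > 21 is false
  federation ∈ {FIDE-A, REG}: FIDE-B is not in the set → false
  holds a wildcard: yes → true
  career wins > 393: 269 > 393 is false
  seeding points ≥ 1988: 103 ≥ 1988 is false
  seeding points ≤ 2078: 103 ≤ 2078 is true
  NOT currently suspended: no → true
  world rank < 10490: 4641 < 10490 is true
  rating ≤ 2677: 2434 ≤ 2677 is true
  NOT entry fee paid: no → true
  career wins ≥ 198: 269 ≥ 198 is true
  NOT holds a wildcard: yes → false
Combine:
[1.1.2] true AND true = true
[1.1] false AND true = false
[1.2] exactly-one(false, false) = false
[1.3.1] false AND true AND false = false
[1.3] NOT false = true
[1] false OR false OR true = true
[2.1.1.1.1] exactly-one(false, true) = true
[2.1.1.1.2] true AND true = true
[2.1.1.1] true AND true = true
[2.1.1] NOT true = false
[2.1.2.1] true → true = true
[2.1.2.2] true AND false = false
[2.1.2] exactly-one(true, false) = true
[2.1] false AND true = false
[2] NOT false = true
[root] true OR true = true
Overall: true → qualifies

Qualifies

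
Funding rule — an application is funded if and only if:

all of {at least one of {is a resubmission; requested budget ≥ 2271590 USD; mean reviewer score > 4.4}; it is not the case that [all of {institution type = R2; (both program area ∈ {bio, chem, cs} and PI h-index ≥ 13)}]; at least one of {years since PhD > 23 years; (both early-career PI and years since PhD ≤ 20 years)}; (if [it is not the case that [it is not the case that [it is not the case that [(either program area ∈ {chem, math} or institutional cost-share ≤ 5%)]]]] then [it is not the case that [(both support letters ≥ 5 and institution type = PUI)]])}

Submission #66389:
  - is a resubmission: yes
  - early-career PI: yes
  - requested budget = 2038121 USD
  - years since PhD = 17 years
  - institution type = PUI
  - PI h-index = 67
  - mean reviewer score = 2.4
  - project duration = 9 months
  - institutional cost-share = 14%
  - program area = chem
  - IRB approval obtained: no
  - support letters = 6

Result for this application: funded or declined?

Funded

Atomic conditions:
  is a resubmission: yes → true
  requested budget ≥ 2271590 USD: 2038121 ≥ 2271590 is false
  mean reviewer score > 4.4: 2.4 > 4.4 is false
  institution type = R2: PUI == R2 is false
  program area ∈ {bio, chem, cs}: chem is in the set → true
  PI h-index ≥ 13: 67 ≥ 13 is true
  years since PhD > 23 years: 17 > 23 is false
  early-career PI: yes → true
  years since PhD ≤ 20 years: 17 ≤ 20 is true
  program area ∈ {chem, math}: chem is in the set → true
  institutional cost-share ≤ 5%: 14 ≤ 5 is false
  support letters ≥ 5: 6 ≥ 5 is true
  institution type = PUI: PUI == PUI is true
Combine:
[1] true OR false OR false = true
[2.1.2] true AND true = true
[2.1] false AND true = false
[2] NOT false = true
[3.2] true AND true = true
[3] false OR true = true
[4.1.1.1.1] true OR false = true
[4.1.1.1] NOT true = false
[4.1.1] NOT false = true
[4.1] NOT true = false
[4.2.1] true AND true = true
[4.2] NOT true = false
[4] false → false (antecedent false ⇒ implication holds) = true
[root] true AND true AND true AND true = true
Overall: true → funded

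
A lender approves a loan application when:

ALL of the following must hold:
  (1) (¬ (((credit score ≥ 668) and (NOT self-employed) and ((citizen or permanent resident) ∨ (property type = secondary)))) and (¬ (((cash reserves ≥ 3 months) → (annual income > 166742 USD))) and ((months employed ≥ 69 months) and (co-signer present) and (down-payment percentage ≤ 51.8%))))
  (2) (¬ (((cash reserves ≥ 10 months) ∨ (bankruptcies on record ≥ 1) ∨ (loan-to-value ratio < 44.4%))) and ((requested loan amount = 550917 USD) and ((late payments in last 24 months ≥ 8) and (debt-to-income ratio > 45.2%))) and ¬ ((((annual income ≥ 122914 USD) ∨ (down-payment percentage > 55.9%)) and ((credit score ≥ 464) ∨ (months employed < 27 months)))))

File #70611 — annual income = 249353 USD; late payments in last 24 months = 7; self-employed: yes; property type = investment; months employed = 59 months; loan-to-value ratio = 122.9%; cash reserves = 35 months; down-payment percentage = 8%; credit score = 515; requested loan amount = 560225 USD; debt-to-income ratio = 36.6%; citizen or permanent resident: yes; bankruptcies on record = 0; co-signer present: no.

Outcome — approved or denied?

Atomic conditions:
  credit score ≥ 668: 515 ≥ 668 is false
  NOT self-employed: yes → false
  citizen or permanent resident: yes → true
  property type = secondary: investment == secondary is false
  cash reserves ≥ 3 months: 35 ≥ 3 is true
  annual income > 166742 USD: 249353 > 166742 is true
  months employed ≥ 69 months: 59 ≥ 69 is false
  co-signer present: no → false
  down-payment percentage ≤ 51.8%: 8 ≤ 51.8 is true
  cash reserves ≥ 10 months: 35 ≥ 10 is true
  bankruptcies on record ≥ 1: 0 ≥ 1 is false
  loan-to-value ratio < 44.4%: 122.9 < 44.4 is false
  requested loan amount = 550917 USD: 560225 == 550917 is false
  late payments in last 24 months ≥ 8: 7 ≥ 8 is false
  debt-to-income ratio > 45.2%: 36.6 > 45.2 is false
  annual income ≥ 122914 USD: 249353 ≥ 122914 is true
  down-payment percentage > 55.9%: 8 > 55.9 is false
  credit score ≥ 464: 515 ≥ 464 is true
  months employed < 27 months: 59 < 27 is false
Combine:
[1.1.1.3] true OR false = true
[1.1.1] false AND false AND true = false
[1.1] NOT false = true
[1.2.1.1] true → true = true
[1.2.1] NOT true = false
[1.2.2] false AND false AND true = false
[1.2] false AND false = false
[1] true AND false = false
[2.1.1] true OR false OR false = true
[2.1] NOT true = false
[2.2.2] false AND false = false
[2.2] false AND false = false
[2.3.1.1] true OR false = true
[2.3.1.2] true OR false = true
[2.3.1] true AND true = true
[2.3] NOT true = false
[2] false AND false AND false = false
[root] false AND false = false
Overall: false → denied

Denied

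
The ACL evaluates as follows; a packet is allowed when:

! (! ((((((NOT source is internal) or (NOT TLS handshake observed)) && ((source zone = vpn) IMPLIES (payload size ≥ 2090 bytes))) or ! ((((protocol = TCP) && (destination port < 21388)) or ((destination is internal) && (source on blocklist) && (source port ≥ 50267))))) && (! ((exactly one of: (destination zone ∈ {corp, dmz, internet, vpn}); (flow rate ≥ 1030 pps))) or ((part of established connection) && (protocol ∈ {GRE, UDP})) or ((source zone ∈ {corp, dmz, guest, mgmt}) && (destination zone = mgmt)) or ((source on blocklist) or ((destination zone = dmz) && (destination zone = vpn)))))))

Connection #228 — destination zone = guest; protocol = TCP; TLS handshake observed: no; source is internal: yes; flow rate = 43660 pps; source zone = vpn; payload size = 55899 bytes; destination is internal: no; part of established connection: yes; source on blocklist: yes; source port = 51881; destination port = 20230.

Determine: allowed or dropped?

Allowed

Atomic conditions:
  NOT source is internal: yes → false
  NOT TLS handshake observed: no → true
  source zone = vpn: vpn == vpn is true
  payload size ≥ 2090 bytes: 55899 ≥ 2090 is true
  protocol = TCP: TCP == TCP is true
  destination port < 21388: 20230 < 21388 is true
  destination is internal: no → false
  source on blocklist: yes → true
  source port ≥ 50267: 51881 ≥ 50267 is true
  destination zone ∈ {corp, dmz, internet, vpn}: guest is not in the set → false
  flow rate ≥ 1030 pps: 43660 ≥ 1030 is true
  part of established connection: yes → true
  protocol ∈ {GRE, UDP}: TCP is not in the set → false
  source zone ∈ {corp, dmz, guest, mgmt}: vpn is not in the set → false
  destination zone = mgmt: guest == mgmt is false
  destination zone = dmz: guest == dmz is false
  destination zone = vpn: guest == vpn is false
Combine:
[1.1.1.1.1] false OR true = true
[1.1.1.1.2] true → true = true
[1.1.1.1] true AND true = true
[1.1.1.2.1.1] true AND true = true
[1.1.1.2.1.2] false AND true AND true = false
[1.1.1.2.1] true OR false = true
[1.1.1.2] NOT true = false
[1.1.1] true OR false = true
[1.1.2.1.1] exactly-one(false, true) = true
[1.1.2.1] NOT true = false
[1.1.2.2] true AND false = false
[1.1.2.3] false AND false = false
[1.1.2.4.2] false AND false = false
[1.1.2.4] true OR false = true
[1.1.2] false OR false OR false OR true = true
[1.1] true AND true = true
[1] NOT true = false
[root] NOT false = true
Overall: true → allowed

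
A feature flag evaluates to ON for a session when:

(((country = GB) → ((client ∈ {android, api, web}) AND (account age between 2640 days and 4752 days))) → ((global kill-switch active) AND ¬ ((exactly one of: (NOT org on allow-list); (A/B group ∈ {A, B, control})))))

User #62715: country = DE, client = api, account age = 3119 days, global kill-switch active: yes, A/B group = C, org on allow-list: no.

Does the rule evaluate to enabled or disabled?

Disabled

Atomic conditions:
  country = GB: DE == GB is false
  client ∈ {android, api, web}: api is in the set → true
  account age between 2640 days and 4752 days: 3119 in [2640, 4752] is true
  global kill-switch active: yes → true
  NOT org on allow-list: no → true
  A/B group ∈ {A, B, control}: C is not in the set → false
Combine:
[1.2] true AND true = true
[1] false → true (antecedent false ⇒ implication holds) = true
[2.2.1] exactly-one(true, false) = true
[2.2] NOT true = false
[2] true AND false = false
[root] true → false = false
Overall: false → disabled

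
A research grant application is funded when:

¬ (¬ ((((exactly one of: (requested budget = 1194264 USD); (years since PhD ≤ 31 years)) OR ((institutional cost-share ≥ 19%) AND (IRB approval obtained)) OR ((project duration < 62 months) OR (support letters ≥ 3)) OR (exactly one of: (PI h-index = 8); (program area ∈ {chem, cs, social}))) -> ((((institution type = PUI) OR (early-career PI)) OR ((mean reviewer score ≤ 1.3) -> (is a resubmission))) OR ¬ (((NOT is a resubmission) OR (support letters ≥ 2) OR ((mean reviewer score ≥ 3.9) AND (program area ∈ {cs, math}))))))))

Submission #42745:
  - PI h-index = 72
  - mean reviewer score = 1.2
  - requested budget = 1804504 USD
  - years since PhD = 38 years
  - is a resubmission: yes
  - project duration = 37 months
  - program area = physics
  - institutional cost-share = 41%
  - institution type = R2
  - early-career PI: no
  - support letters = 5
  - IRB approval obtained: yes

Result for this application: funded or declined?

Atomic conditions:
  requested budget = 1194264 USD: 1804504 == 1194264 is false
  years since PhD ≤ 31 years: 38 ≤ 31 is false
  institutional cost-share ≥ 19%: 41 ≥ 19 is true
  IRB approval obtained: yes → true
  project duration < 62 months: 37 < 62 is true
  support letters ≥ 3: 5 ≥ 3 is true
  PI h-index = 8: 72 == 8 is false
  program area ∈ {chem, cs, social}: physics is not in the set → false
  institution type = PUI: R2 == PUI is false
  early-career PI: no → false
  mean reviewer score ≤ 1.3: 1.2 ≤ 1.3 is true
  is a resubmission: yes → true
  NOT is a resubmission: yes → false
  support letters ≥ 2: 5 ≥ 2 is true
  mean reviewer score ≥ 3.9: 1.2 ≥ 3.9 is false
  program area ∈ {cs, math}: physics is not in the set → false
Combine:
[1.1.1.1] exactly-one(false, false) = false
[1.1.1.2] true AND true = true
[1.1.1.3] true OR true = true
[1.1.1.4] exactly-one(false, false) = false
[1.1.1] false OR true OR true OR false = true
[1.1.2.1.1] false OR false = false
[1.1.2.1.2] true → true = true
[1.1.2.1] false OR true = true
[1.1.2.2.1.3] false AND false = false
[1.1.2.2.1] false OR true OR false = true
[1.1.2.2] NOT true = false
[1.1.2] true OR false = true
[1.1] true → true = true
[1] NOT true = false
[root] NOT false = true
Overall: true → funded

Funded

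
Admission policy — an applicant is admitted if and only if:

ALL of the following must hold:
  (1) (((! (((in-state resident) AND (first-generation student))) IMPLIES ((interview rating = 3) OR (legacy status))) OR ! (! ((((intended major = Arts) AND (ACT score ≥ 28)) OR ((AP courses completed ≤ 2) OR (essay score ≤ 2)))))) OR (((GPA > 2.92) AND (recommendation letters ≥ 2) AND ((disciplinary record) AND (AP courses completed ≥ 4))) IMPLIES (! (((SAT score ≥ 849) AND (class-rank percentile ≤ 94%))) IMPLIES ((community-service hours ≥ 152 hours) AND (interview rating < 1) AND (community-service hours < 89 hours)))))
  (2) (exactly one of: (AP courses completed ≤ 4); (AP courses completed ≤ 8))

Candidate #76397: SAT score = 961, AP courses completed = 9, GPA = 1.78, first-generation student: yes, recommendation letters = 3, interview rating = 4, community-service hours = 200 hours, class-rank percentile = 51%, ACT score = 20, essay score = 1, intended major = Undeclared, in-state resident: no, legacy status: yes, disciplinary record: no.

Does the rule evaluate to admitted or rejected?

Atomic conditions:
  in-state resident: no → false
  first-generation student: yes → true
  interview rating = 3: 4 == 3 is false
  legacy status: yes → true
  intended major = Arts: Undeclared == Arts is false
  ACT score ≥ 28: 20 ≥ 28 is false
  AP courses completed ≤ 2: 9 ≤ 2 is false
  essay score ≤ 2: 1 ≤ 2 is true
  GPA > 2.92: 1.78 > 2.92 is false
  recommendation letters ≥ 2: 3 ≥ 2 is true
  disciplinary record: no → false
  AP courses completed ≥ 4: 9 ≥ 4 is true
  SAT score ≥ 849: 961 ≥ 849 is true
  class-rank percentile ≤ 94%: 51 ≤ 94 is true
  community-service hours ≥ 152 hours: 200 ≥ 152 is true
  interview rating < 1: 4 < 1 is false
  community-service hours < 89 hours: 200 < 89 is false
  AP courses completed ≤ 4: 9 ≤ 4 is false
  AP courses completed ≤ 8: 9 ≤ 8 is false
Combine:
[1.1.1.1.1] false AND true = false
[1.1.1.1] NOT false = true
[1.1.1.2] false OR true = true
[1.1.1] true → true = true
[1.1.2.1.1.1] false AND false = false
[1.1.2.1.1.2] false OR true = true
[1.1.2.1.1] false OR true = true
[1.1.2.1] NOT true = false
[1.1.2] NOT false = true
[1.1] true OR true = true
[1.2.1.3] false AND true = false
[1.2.1] false AND true AND false = false
[1.2.2.1.1] true AND true = true
[1.2.2.1] NOT true = false
[1.2.2.2] true AND false AND false = false
[1.2.2] false → false (antecedent false ⇒ implication holds) = true
[1.2] false → true (antecedent false ⇒ implication holds) = true
[1] true OR true = true
[2] exactly-one(false, false) = false
[root] true AND false = false
Overall: false → rejected

Rejected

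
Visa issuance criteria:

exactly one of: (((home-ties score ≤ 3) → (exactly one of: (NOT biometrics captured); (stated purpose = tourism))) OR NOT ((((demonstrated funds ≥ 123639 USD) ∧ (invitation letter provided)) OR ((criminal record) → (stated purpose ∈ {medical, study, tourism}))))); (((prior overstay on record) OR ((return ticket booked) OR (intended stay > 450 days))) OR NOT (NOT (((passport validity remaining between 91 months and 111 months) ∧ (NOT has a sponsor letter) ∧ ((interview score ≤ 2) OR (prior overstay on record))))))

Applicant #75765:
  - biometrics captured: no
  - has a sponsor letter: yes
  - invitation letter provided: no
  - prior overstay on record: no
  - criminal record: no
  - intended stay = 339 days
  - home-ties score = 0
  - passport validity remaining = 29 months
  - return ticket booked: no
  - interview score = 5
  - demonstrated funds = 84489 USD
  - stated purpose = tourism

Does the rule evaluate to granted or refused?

Atomic conditions:
  home-ties score ≤ 3: 0 ≤ 3 is true
  NOT biometrics captured: no → true
  stated purpose = tourism: tourism == tourism is true
  demonstrated funds ≥ 123639 USD: 84489 ≥ 123639 is false
  invitation letter provided: no → false
  criminal record: no → false
  stated purpose ∈ {medical, study, tourism}: tourism is in the set → true
  prior overstay on record: no → false
  return ticket booked: no → false
  intended stay > 450 days: 339 > 450 is false
  passport validity remaining between 91 months and 111 months: 29 in [91, 111] is false
  NOT has a sponsor letter: yes → false
  interview score ≤ 2: 5 ≤ 2 is false
Combine:
[1.1.2] exactly-one(true, true) = false
[1.1] true → false = false
[1.2.1.1] false AND false = false
[1.2.1.2] false → true (antecedent false ⇒ implication holds) = true
[1.2.1] false OR true = true
[1.2] NOT true = false
[1] false OR false = false
[2.1.2] false OR false = false
[2.1] false OR false = false
[2.2.1.1.3] false OR false = false
[2.2.1.1] false AND false AND false = false
[2.2.1] NOT false = true
[2.2] NOT true = false
[2] false OR false = false
[root] exactly-one(false, false) = false
Overall: false → refused

Refused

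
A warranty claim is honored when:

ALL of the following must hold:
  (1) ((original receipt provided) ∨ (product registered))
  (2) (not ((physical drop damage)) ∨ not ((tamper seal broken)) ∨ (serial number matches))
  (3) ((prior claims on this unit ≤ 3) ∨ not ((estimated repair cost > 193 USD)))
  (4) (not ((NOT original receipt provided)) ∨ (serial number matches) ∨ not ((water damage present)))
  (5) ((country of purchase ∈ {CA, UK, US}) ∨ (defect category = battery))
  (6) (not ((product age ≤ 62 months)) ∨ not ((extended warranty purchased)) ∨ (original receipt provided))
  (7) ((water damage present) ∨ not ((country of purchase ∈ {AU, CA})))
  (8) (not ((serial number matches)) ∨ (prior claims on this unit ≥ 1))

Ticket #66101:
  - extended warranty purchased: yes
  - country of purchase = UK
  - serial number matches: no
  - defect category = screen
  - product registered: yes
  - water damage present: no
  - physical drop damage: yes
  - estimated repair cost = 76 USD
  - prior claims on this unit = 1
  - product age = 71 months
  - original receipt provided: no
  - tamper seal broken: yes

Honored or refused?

Refused

Atomic conditions:
  original receipt provided: no → false
  product registered: yes → true
  physical drop damage: yes → true
  tamper seal broken: yes → true
  serial number matches: no → false
  prior claims on this unit ≤ 3: 1 ≤ 3 is true
  estimated repair cost > 193 USD: 76 > 193 is false
  NOT original receipt provided: no → true
  water damage present: no → false
  country of purchase ∈ {CA, UK, US}: UK is in the set → true
  defect category = battery: screen == battery is false
  product age ≤ 62 months: 71 ≤ 62 is false
  extended warranty purchased: yes → true
  country of purchase ∈ {AU, CA}: UK is not in the set → false
  prior claims on this unit ≥ 1: 1 ≥ 1 is true
Combine:
[1] false OR true = true
[2.1] NOT true = false
[2.2] NOT true = false
[2] false OR false OR false = false
[3.2] NOT false = true
[3] true OR true = true
[4.1] NOT true = false
[4.3] NOT false = true
[4] false OR false OR true = true
[5] true OR false = true
[6.1] NOT false = true
[6.2] NOT true = false
[6] true OR false OR false = true
[7.2] NOT false = true
[7] false OR true = true
[8.1] NOT false = true
[8] true OR true = true
[root] true AND false AND true AND true AND true AND true AND true AND true = false
Overall: false → refused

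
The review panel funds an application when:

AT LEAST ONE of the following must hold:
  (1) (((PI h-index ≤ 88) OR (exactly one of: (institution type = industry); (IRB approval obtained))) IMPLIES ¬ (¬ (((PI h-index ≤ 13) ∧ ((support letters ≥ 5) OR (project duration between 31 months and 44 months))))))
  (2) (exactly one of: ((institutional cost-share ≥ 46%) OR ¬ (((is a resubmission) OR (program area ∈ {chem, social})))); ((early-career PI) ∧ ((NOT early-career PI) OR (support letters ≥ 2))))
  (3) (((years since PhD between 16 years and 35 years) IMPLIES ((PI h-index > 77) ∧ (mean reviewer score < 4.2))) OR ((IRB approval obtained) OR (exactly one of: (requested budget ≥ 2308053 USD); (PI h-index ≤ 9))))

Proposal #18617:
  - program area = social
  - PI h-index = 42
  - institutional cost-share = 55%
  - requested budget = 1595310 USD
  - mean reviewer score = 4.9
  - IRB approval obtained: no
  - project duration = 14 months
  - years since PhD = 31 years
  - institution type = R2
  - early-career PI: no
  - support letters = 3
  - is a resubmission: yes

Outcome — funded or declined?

Funded

Atomic conditions:
  PI h-index ≤ 88: 42 ≤ 88 is true
  institution type = industry: R2 == industry is false
  IRB approval obtained: no → false
  PI h-index ≤ 13: 42 ≤ 13 is false
  support letters ≥ 5: 3 ≥ 5 is false
  project duration between 31 months and 44 months: 14 in [31, 44] is false
  institutional cost-share ≥ 46%: 55 ≥ 46 is true
  is a resubmission: yes → true
  program area ∈ {chem, social}: social is in the set → true
  early-career PI: no → false
  NOT early-career PI: no → true
  support letters ≥ 2: 3 ≥ 2 is true
  years since PhD between 16 years and 35 years: 31 in [16, 35] is true
  PI h-index > 77: 42 > 77 is false
  mean reviewer score < 4.2: 4.9 < 4.2 is false
  requested budget ≥ 2308053 USD: 1595310 ≥ 2308053 is false
  PI h-index ≤ 9: 42 ≤ 9 is false
Combine:
[1.1.2] exactly-one(false, false) = false
[1.1] true OR false = true
[1.2.1.1.2] false OR false = false
[1.2.1.1] false AND false = false
[1.2.1] NOT false = true
[1.2] NOT true = false
[1] true → false = false
[2.1.2.1] true OR true = true
[2.1.2] NOT true = false
[2.1] true OR false = true
[2.2.2] true OR true = true
[2.2] false AND true = false
[2] exactly-one(true, false) = true
[3.1.2] false AND false = false
[3.1] true → false = false
[3.2.2] exactly-one(false, false) = false
[3.2] false OR false = false
[3] false OR false = false
[root] false OR true OR false = true
Overall: true → funded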